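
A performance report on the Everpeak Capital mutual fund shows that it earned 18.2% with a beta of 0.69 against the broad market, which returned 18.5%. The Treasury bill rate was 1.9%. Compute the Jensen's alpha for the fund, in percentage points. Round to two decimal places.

CAPM expected return = Rf + β(Rm − Rf) = 1.9% + 0.69 × (18.5% − 1.9%) = 1.9 + 0.69 × 16.60 = 13.3540%
Jensen's α = Rp − E[R] = 18.2% − 13.3540% = 4.8460

4.85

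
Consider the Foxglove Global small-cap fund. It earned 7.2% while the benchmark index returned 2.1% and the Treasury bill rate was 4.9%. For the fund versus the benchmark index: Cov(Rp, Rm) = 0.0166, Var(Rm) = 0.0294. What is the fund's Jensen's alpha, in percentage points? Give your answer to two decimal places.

3.88

β = Cov / Var = 0.0166 / 0.0294 = 0.5646
E[R] = Rf + β(Rm − Rf) = 4.9% + 0.5646 × (2.1% − 4.9%) = 3.3191%
α = Rp − E[R] = 7.2% − 3.3191% = 3.8809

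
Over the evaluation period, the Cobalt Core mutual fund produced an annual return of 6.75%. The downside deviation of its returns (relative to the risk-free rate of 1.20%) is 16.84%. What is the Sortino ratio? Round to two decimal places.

0.33

Sortino = (Rp − Rf) / σd = (6.75% − 1.20%) / 16.84% = 5.55% / 16.84% = 0.3296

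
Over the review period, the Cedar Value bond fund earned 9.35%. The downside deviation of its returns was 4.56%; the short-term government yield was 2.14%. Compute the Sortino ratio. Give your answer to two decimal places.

1.58

Sortino = (Rp − Rf) / σd = (9.35% − 2.14%) / 4.56% = 7.21% / 4.56% = 1.5811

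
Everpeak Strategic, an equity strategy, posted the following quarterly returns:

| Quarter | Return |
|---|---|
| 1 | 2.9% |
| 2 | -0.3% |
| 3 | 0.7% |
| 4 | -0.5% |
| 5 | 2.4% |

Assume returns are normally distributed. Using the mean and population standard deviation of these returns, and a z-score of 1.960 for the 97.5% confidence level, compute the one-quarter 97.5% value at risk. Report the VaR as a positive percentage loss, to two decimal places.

μ = (2.9 − 0.3 + 0.7 − 0.5 + 2.4) / 5 = 5.20 / 5 = 1.0400%
Σ(r − μ)² = 9.5920; population σ = √(9.5920/5) = 1.3851%
VaR = −(μ − z·σ) = −(1.0400 − 1.960 × 1.3851) = −(-1.6748) = 1.6748%

1.67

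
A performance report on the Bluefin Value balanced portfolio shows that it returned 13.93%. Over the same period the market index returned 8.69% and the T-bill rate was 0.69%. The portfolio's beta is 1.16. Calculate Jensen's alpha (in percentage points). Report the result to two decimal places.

3.96

CAPM expected return = Rf + β(Rm − Rf) = 0.69% + 1.16 × (8.69% − 0.69%) = 0.69 + 1.16 × 8.00 = 9.9700%
Jensen's α = Rp − E[R] = 13.93% − 9.9700% = 3.9600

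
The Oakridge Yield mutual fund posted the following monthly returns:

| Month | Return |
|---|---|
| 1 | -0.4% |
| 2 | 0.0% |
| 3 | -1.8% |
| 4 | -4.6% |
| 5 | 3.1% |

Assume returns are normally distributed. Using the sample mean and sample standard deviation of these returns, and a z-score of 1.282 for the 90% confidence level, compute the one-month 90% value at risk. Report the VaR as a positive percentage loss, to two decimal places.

r̄ = (-0.4 + 0 − 1.8 − 4.6 + 3.1) / 5 = -0.7400%
Sample σ = √[Σ(r − r̄)² / 4] = √[31.4320 / 4] = √7.8580 = 2.8032%
VaR = −(r̄ − z·σ) = −(-0.7400 − 1.282 × 2.8032) = −(-4.3337) = 4.3337%

4.33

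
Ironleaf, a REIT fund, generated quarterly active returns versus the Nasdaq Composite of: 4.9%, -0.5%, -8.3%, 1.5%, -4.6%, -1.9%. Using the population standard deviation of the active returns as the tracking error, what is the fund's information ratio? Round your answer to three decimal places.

-0.351

μ = (4.9 − 0.5 − 8.3 + 1.5 − 4.6 − 1.9) / 6 = -1.4833%
Population σ = √[Σ(r − μ)² / 6] = √[106.9683 / 6] = √17.8281 = 4.2223%
IR = μ / tracking error = -1.4833 / 4.2223 = -0.3513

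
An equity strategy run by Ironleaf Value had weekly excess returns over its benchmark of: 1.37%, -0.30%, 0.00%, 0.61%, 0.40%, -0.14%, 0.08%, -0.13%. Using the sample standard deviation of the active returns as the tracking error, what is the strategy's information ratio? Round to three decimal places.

0.432

μ = (1.37 − 0.3 + 0 + 0.61 + 0.4 − 0.14 + 0.08 − 0.13) / 8 = 1.890 / 8 = 0.2363%
Σ(r − μ)² = (1.37 − 0.2363)² + (-0.3 − 0.2363)² + (0 − 0.2363)² + … = 2.0954
sample σ = √(2.0954 / 7) = √0.2993 = 0.5471%
IR = μ / tracking error = 0.2363 / 0.5471 = 0.4319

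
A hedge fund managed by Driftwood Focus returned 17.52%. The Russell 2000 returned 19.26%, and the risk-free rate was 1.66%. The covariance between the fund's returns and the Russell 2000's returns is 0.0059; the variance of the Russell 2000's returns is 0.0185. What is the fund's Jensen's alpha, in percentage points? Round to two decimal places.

10.25

β = Cov / Var = 0.0059 / 0.0185 = 0.3189
E[R] = Rf + β(Rm − Rf) = 1.66% + 0.3189 × (19.26% − 1.66%) = 7.2726%
α = Rp − E[R] = 17.52% − 7.2726% = 10.2474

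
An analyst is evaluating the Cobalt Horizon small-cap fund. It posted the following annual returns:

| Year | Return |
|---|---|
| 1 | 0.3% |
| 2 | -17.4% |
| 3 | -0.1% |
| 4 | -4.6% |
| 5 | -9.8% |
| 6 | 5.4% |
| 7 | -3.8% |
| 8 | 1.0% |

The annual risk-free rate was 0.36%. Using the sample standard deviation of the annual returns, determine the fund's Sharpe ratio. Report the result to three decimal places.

r̄ = (0.3 − 17.4 − 0.1 − 4.6 − 9.8 + 5.4 − 3.8 + 1) / 8 = -3.6250%
Sample σ = √[Σ(r − r̄)² / 7] = √[359.5350 / 7] = √51.3621 = 7.1667%
Sharpe = (r̄ − rf) / σ = (-3.6250 − 0.36) / 7.1667 = -3.9850 / 7.1667 = -0.5560

-0.556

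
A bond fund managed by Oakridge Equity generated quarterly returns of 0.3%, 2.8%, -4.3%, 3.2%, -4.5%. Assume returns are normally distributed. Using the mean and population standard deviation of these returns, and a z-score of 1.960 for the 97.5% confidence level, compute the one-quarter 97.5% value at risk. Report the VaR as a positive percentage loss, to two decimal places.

Mean return r̄ = -2.50 / 5 = -0.5000%
Σ(r − r̄)² = 55.6600; population σ = √(55.6600/5) = 3.3365%
VaR = −(r̄ − z·σ) = −(-0.5000 − 1.960 × 3.3365) = −(-7.0395) = 7.0395%

7.04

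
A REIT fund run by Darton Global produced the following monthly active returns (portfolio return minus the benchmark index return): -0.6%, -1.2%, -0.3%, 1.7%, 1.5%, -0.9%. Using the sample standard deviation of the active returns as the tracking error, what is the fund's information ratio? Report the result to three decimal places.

0.027

r̄ = (-0.6 − 1.2 − 0.3 + 1.7 + 1.5 − 0.9) / 6 = 0.20 / 6 = 0.0333%
Σ(r − r̄)² = (-0.6 − 0.0333)² + (-1.2 − 0.0333)² + … = 7.8333
sample σ = √(7.8333 / 5) = √1.5667 = 1.2517%
IR = r̄ / tracking error = 0.0333 / 1.2517 = 0.0266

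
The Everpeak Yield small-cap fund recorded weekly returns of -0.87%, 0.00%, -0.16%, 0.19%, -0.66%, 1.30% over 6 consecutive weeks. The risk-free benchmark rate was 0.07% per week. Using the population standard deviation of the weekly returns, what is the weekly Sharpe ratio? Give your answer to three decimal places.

Mean return r̄ = -0.200 / 6 = -0.0333%
Population std dev = √[2.9375 / 6] = 0.6997%
Sharpe = (r̄ − rf) / σ = (-0.0333 − 0.07) / 0.6997 = -0.1033 / 0.6997 = -0.1476

-0.148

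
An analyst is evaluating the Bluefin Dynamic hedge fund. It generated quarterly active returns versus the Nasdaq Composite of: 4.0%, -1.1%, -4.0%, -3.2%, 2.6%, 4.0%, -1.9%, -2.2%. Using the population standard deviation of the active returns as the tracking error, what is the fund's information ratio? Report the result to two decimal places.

Mean return r̄ = -1.80 / 8 = -0.2250%
Population σ = √[Σ(r − r̄)² / 8] = √[74.2550 / 8] = √9.2819 = 3.0466%
IR = r̄ / tracking error = -0.2250 / 3.0466 = -0.0739

-0.07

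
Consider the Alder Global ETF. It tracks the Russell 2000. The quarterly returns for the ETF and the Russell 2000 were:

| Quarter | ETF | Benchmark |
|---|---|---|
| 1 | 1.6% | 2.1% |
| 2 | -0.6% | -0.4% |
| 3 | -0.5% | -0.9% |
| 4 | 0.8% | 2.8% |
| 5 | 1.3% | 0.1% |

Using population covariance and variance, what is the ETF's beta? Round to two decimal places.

0.43

r̄p = 0.5200%,  r̄m = 0.7400%
Cov = Σ(rp − r̄p)(rm − r̄m) / 5 = 0.8992
Var(rm) = Σ(rm − r̄m)² / 5 = 2.0984
β = Cov / Var = 0.8992 / 2.0984 = 0.4285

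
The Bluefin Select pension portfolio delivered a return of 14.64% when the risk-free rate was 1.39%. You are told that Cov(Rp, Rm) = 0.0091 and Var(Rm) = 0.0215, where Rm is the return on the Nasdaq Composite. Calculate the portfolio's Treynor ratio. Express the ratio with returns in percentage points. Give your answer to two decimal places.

β = Cov / Var = 0.0091 / 0.0215 = 0.4233
Treynor = (Rp − Rf) / β = (14.64% − 1.39%) / 0.4233 = 13.25 / 0.4233 = 31.3017

31.30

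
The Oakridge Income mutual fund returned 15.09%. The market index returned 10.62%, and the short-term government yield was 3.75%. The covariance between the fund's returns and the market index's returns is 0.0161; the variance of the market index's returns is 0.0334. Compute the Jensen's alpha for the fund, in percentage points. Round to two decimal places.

8.03

β = Cov / Var = 0.0161 / 0.0334 = 0.4820
E[R] = Rf + β(Rm − Rf) = 3.75% + 0.4820 × (10.62% − 3.75%) = 7.0613%
α = Rp − E[R] = 15.09% − 7.0613% = 8.0287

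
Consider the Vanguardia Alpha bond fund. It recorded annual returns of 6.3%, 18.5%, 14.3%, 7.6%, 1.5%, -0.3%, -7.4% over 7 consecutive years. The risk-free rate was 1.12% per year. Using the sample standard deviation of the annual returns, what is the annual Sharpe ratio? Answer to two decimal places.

r̄ = (6.3 + 18.5 + 14.3 + 7.6 + 1.5 − 0.3 − 7.4) / 7 = 5.7857%
Sample σ = √[Σ(r − r̄)² / 6] = √[466.9686 / 6] = √77.8281 = 8.8220%
Sharpe = (r̄ − rf) / σ = (5.7857 − 1.12) / 8.8220 = 4.6657 / 8.8220 = 0.5289

0.53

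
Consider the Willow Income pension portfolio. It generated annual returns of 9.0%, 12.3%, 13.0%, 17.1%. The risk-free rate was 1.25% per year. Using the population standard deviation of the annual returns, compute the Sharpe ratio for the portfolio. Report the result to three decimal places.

r̄ = (9 + 12.3 + 13 + 17.1) / 4 = 12.8500%
Σ(r − r̄)² = (9 − 12.8500)² + (12.3 − 12.8500)² + … = 33.2100
σ = √[33.2100 / 4] = 2.8814%
Sharpe = (r̄ − rf) / σ = (12.8500 − 1.25) / 2.8814 = 11.6000 / 2.8814 = 4.0258

4.026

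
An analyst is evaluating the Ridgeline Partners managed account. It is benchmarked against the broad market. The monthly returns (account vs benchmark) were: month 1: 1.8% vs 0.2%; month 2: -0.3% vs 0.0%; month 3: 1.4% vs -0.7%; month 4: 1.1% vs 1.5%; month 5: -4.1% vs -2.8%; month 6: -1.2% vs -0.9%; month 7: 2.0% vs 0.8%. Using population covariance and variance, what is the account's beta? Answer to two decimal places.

1.33

r̄p = 0.1000%,  r̄m = -0.2714%
Cov = Σ(rp − r̄p)(rm − r̄m) / 7 = 2.1971
Var(rm) = Σ(rm − r̄m)² / 7 = 1.6506
β = Cov / Var = 2.1971 / 1.6506 = 1.3311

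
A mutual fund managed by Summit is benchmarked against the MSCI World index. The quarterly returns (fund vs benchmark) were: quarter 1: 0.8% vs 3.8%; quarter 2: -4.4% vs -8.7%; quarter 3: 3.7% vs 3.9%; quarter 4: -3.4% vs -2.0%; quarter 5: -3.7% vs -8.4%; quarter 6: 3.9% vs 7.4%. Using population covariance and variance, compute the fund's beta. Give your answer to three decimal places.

0.519

r̄p = -0.5167%,  r̄m = -0.6667%
Cov = Σ(rp − r̄p)(rm − r̄m) / 6 = 20.0706
Var(rm) = Σ(rm − r̄m)² / 6 = 38.6656
β = Cov / Var = 20.0706 / 38.6656 = 0.5191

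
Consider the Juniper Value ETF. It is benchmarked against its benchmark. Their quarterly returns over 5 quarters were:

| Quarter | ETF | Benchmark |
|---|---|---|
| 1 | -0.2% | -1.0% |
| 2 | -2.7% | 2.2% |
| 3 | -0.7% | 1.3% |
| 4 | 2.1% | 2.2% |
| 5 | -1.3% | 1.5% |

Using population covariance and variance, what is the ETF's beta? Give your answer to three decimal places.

r̄p = -0.5600%,  r̄m = 1.2400%
Cov = Σ(rp − r̄p)(rm − r̄m) / 5 = -0.1016
Var(rm) = Σ(rm − r̄m)² / 5 = 1.3864
β = Cov / Var = -0.1016 / 1.3864 = -0.0733

-0.073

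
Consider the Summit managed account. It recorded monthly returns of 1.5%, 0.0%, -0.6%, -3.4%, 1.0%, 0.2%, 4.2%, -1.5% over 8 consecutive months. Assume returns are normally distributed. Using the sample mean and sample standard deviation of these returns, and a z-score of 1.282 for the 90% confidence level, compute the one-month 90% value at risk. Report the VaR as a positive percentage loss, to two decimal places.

r̄ = (1.5 + 0 − 0.6 − 3.4 + 1 + 0.2 + 4.2 − 1.5) / 8 = 1.40 / 8 = 0.1750%
Sample σ = √[Σ(r − r̄)² / 7] = √[34.8550 / 7] = √4.9793 = 2.2314%
VaR = −(r̄ − z·σ) = −(0.1750 − 1.282 × 2.2314) = −(-2.6857) = 2.6857%

2.69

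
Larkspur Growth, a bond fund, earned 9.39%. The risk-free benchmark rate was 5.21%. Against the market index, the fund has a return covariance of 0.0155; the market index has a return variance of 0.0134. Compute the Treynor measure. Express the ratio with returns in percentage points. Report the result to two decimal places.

β = Cov / Var = 0.0155 / 0.0134 = 1.1567
Treynor = (Rp − Rf) / β = (9.39% − 5.21%) / 1.1567 = 4.18 / 1.1567 = 3.6137

3.61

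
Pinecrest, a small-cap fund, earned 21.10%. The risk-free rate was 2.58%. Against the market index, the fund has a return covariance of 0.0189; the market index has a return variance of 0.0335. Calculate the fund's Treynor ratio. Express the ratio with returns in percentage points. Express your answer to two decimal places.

32.83

β = Cov / Var = 0.0189 / 0.0335 = 0.5642
Treynor = (Rp − Rf) / β = (21.10% − 2.58%) / 0.5642 = 18.52 / 0.5642 = 32.8252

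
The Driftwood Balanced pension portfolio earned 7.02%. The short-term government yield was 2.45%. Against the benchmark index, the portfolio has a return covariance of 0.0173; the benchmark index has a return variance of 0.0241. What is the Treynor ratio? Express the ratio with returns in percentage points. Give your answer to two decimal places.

β = Cov / Var = 0.0173 / 0.0241 = 0.7178
Treynor = (Rp − Rf) / β = (7.02% − 2.45%) / 0.7178 = 4.57 / 0.7178 = 6.3667

6.37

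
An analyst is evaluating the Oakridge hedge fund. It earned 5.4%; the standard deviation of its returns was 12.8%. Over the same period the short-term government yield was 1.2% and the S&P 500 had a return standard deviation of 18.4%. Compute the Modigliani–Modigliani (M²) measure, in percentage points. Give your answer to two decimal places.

Sharpe = (Rp − Rf) / σp = (5.4% − 1.2%) / 12.8% = 0.3281
M² = Rf + Sharpe × σm = 1.2% + 0.3281 × 18.4% = 7.2370%

7.24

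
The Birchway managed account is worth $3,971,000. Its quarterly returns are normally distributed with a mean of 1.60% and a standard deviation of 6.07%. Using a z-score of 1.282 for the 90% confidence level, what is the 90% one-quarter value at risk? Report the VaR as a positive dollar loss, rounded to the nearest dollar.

Return at the 90% tail: μ − z·σ = 1.60% − 1.282 × 6.07% = 1.6 − 7.78174 = -6.18174%
VaR = −(-6.18174%) × $3,971,000 = 6.18174% × $3,971,000 = $245,477

$245,477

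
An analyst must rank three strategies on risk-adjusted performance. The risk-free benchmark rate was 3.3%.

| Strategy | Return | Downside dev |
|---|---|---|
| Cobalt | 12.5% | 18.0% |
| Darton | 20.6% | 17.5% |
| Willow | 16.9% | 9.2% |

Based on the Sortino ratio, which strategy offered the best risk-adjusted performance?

Willow

Cobalt: Sortino ratio = (12.5% − 3.3%) / 18.0% = 0.511
Darton: Sortino ratio = (20.6% − 3.3%) / 17.5% = 0.989
Willow: Sortino ratio = (16.9% − 3.3%) / 9.2% = 1.478
Highest: Willow (1.478).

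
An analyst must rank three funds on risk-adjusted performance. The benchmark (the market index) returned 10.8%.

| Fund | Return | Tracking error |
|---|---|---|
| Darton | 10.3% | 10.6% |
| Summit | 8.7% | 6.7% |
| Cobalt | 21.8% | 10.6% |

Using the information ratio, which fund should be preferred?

Cobalt

Darton: IR = (10.3% − 10.8%) / 10.6% = -0.047
Summit: IR = (8.7% − 10.8%) / 6.7% = -0.313
Cobalt: IR = (21.8% − 10.8%) / 10.6% = 1.038
Highest: Cobalt (1.038).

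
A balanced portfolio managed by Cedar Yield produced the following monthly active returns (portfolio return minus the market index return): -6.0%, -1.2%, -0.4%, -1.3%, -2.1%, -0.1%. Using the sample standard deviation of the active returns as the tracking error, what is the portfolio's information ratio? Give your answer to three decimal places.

r̄ = (-6 − 1.2 − 0.4 − 1.3 − 2.1 − 0.1) / 6 = -11.10 / 6 = -1.8500%
Sample std dev = √[23.1750 / 5] = 2.1529%
IR = r̄ / tracking error = -1.8500 / 2.1529 = -0.8593

-0.859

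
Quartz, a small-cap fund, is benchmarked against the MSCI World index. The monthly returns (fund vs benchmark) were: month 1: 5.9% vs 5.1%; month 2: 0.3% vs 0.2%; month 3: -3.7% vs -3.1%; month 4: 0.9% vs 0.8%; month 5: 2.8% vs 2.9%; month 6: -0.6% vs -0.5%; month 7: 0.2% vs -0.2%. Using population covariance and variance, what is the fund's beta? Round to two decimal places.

r̄p = 0.8286%,  r̄m = 0.7429%
Cov = Σ(rp − r̄p)(rm − r̄m) / 7 = 6.6302
Var(rm) = Σ(rm − r̄m)² / 7 = 5.8767
β = Cov / Var = 6.6302 / 5.8767 = 1.1282

1.13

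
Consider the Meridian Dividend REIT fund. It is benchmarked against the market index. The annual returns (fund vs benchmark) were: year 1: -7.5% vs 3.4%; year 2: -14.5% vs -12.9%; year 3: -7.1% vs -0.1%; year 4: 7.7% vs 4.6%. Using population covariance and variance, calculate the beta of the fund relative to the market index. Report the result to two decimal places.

0.89

r̄p = -5.3500%,  r̄m = -1.2500%
Cov = Σ(rp − r̄p)(rm − r̄m) / 4 = 42.7325
Var(rm) = Σ(rm − r̄m)² / 4 = 48.2225
β = Cov / Var = 42.7325 / 48.2225 = 0.8862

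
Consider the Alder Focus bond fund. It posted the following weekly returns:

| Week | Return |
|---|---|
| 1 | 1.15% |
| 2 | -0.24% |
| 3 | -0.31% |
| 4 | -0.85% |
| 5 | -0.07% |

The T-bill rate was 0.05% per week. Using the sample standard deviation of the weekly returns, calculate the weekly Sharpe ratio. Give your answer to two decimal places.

Mean return μ = -0.320 / 5 = -0.0640%
Sample σ = √[Σ(r − μ)² / 4] = √[2.1831 / 4] = √0.5458 = 0.7388%
Sharpe = (μ − rf) / σ = (-0.0640 − 0.05) / 0.7388 = -0.1140 / 0.7388 = -0.1543

-0.15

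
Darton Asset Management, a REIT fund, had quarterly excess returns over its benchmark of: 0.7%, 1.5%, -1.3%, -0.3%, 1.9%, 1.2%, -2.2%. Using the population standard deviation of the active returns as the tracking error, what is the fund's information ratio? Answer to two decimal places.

0.15

r̄ = (0.7 + 1.5 − 1.3 − 0.3 + 1.9 + 1.2 − 2.2) / 7 = 0.2143%
Σ(r − r̄)² = (0.7 − 0.2143)² + (1.5 − 0.2143)² + … = 14.0886
σ = √[14.0886 / 7] = 1.4187%
IR = r̄ / tracking error = 0.2143 / 1.4187 = 0.1511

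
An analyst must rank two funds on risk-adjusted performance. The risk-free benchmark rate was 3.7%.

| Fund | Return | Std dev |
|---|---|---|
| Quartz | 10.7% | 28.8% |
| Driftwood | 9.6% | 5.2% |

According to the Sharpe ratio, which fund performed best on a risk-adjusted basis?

Quartz: Sharpe ratio = (10.7% − 3.7%) / 28.8% = 0.243
Driftwood: Sharpe ratio = (9.6% − 3.7%) / 5.2% = 1.135
Highest: Driftwood (1.135).

Driftwood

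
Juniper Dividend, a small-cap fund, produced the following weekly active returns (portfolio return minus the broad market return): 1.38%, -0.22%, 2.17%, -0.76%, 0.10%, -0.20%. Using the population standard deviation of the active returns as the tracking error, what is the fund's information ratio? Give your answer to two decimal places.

r̄ = (1.38 − 0.22 + 2.17 − 0.76 + 0.1 − 0.2) / 6 = 2.470 / 6 = 0.4117%
Σ(r − r̄)² = (1.38 − 0.4117)² + (-0.22 − 0.4117)² + (2.17 − 0.4117)² + … = 6.2725
population σ = √(6.2725 / 6) = √1.0454 = 1.0224%
IR = r̄ / tracking error = 0.4117 / 1.0224 = 0.4027

0.40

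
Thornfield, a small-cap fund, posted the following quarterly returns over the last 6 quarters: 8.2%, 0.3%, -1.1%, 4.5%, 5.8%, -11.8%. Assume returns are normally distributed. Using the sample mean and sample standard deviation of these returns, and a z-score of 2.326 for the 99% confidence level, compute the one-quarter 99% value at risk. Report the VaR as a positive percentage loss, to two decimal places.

μ = (8.2 + 0.3 − 1.1 + 4.5 + 5.8 − 11.8) / 6 = 0.9833%
Sample std dev = √[255.8683 / 5] = 7.1536%
VaR = −(μ − z·σ) = −(0.9833 − 2.326 × 7.1536) = −(-15.6560) = 15.6560%

15.66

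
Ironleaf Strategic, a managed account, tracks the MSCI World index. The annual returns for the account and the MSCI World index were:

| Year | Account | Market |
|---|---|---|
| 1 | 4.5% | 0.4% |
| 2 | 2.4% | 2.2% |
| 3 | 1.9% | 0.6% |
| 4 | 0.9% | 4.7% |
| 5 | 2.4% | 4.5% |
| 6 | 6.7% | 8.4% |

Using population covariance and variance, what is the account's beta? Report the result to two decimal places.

0.31

r̄p = 3.1333%,  r̄m = 3.4667%
Cov = Σ(rp − r̄p)(rm − r̄m) / 6 = 2.3928
Var(rm) = Σ(rm − r̄m)² / 6 = 7.6922
β = Cov / Var = 2.3928 / 7.6922 = 0.3111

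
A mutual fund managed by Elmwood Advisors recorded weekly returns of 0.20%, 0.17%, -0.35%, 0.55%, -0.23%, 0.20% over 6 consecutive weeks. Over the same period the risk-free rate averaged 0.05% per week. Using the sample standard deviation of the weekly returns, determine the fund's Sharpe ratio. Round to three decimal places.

μ = (0.2 + 0.17 − 0.35 + 0.55 − 0.23 + 0.2) / 6 = 0.0900%
Sample σ = √[Σ(r − μ)² / 5] = √[0.5382 / 5] = √0.1076 = 0.3280%
Sharpe = (μ − rf) / σ = (0.0900 − 0.05) / 0.3280 = 0.0400 / 0.3280 = 0.1220

0.122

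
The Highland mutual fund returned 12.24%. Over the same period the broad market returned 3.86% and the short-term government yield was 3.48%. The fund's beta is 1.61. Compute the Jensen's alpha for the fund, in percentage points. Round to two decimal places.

8.15

CAPM expected return = Rf + β(Rm − Rf) = 3.48% + 1.61 × (3.86% − 3.48%) = 3.48 + 1.61 × 0.38 = 4.0918%
Jensen's α = Rp − E[R] = 12.24% − 4.0918% = 8.1482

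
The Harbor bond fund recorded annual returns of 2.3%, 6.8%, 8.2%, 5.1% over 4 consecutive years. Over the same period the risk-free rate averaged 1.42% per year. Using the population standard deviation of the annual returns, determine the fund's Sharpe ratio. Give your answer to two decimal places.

1.90

Mean return μ = 22.40 / 4 = 5.6000%
Population std dev = √[19.3400 / 4] = 2.1989%
Sharpe = (μ − rf) / σ = (5.6000 − 1.42) / 2.1989 = 4.1800 / 2.1989 = 1.9010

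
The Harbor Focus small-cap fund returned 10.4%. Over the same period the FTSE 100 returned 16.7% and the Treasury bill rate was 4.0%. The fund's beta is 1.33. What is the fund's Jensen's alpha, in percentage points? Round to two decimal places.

-10.49

CAPM expected return = Rf + β(Rm − Rf) = 4.0% + 1.33 × (16.7% − 4.0%) = 4 + 1.33 × 12.70 = 20.8910%
Jensen's α = Rp − E[R] = 10.4% − 20.8910% = -10.4910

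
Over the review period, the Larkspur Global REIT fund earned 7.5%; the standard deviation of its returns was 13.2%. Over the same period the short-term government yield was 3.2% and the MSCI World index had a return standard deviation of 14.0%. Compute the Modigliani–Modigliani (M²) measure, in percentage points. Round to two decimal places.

7.76

Sharpe = (Rp − Rf) / σp = (7.5% − 3.2%) / 13.2% = 0.3258
M² = Rf + Sharpe × σm = 3.2% + 0.3258 × 14.0% = 7.7612%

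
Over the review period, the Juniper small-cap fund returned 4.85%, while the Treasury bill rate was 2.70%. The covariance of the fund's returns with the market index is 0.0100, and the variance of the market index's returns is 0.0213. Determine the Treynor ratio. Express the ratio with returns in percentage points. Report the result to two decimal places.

4.58

β = Cov / Var = 0.0100 / 0.0213 = 0.4695
Treynor = (Rp − Rf) / β = (4.85% − 2.70%) / 0.4695 = 2.15 / 0.4695 = 4.5793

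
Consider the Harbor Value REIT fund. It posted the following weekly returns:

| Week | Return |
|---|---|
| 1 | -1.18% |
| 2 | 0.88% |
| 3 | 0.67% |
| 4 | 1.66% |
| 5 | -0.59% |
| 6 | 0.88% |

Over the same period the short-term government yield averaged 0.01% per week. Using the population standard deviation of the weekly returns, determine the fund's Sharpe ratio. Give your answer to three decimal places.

r̄ = (-1.18 + 0.88 + 0.67 + 1.66 − 0.59 + 0.88) / 6 = 0.3867%
Σ(r − r̄)² = 5.5967; population σ = √(5.5967/6) = 0.9658%
Sharpe = (r̄ − rf) / σ = (0.3867 − 0.01) / 0.9658 = 0.3767 / 0.9658 = 0.3900

0.390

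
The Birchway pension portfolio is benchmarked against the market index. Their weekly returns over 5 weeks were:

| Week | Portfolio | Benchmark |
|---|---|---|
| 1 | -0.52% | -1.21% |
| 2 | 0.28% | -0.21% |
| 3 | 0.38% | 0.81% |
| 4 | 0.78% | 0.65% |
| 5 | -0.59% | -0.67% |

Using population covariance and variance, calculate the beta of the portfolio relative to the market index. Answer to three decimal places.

r̄p = 0.0660%,  r̄m = -0.1260%
Cov = Σ(rp − r̄p)(rm − r̄m) / 5 = 0.3644
Var(rm) = Σ(rm − r̄m)² / 5 = 0.5913
β = Cov / Var = 0.3644 / 0.5913 = 0.6163

0.616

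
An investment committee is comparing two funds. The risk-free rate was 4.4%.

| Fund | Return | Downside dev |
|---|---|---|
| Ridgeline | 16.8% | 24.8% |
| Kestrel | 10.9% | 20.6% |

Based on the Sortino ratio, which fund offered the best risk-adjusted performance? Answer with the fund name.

Ridgeline: Sortino ratio = (16.8% − 4.4%) / 24.8% = 0.500
Kestrel: Sortino ratio = (10.9% − 4.4%) / 20.6% = 0.316
Highest: Ridgeline (0.500).

Ridgeline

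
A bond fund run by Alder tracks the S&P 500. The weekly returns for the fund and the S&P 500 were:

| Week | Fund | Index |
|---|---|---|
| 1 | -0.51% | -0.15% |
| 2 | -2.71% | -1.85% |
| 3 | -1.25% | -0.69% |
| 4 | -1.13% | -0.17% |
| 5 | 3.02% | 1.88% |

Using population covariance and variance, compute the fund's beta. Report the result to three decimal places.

r̄p = -0.5160%,  r̄m = -0.1960%
Cov = Σ(rp − r̄p)(rm − r̄m) / 5 = 2.2633
Var(rm) = Σ(rm − r̄m)² / 5 = 1.4585
β = Cov / Var = 2.2633 / 1.4585 = 1.5518

1.552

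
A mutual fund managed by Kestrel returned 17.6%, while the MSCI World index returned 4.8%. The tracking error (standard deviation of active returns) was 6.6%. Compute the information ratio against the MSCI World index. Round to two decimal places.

1.94

IR = (Rp − Rb) / TE = (17.6% − 4.8%) / 6.6% = 12.80% / 6.6% = 1.9394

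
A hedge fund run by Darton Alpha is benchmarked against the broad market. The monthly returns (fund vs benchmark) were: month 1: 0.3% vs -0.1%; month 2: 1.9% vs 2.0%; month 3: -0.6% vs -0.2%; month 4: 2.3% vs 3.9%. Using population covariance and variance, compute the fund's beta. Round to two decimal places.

r̄p = 0.9750%,  r̄m = 1.4000%
Cov = Σ(rp − r̄p)(rm − r̄m) / 4 = 1.8500
Var(rm) = Σ(rm − r̄m)² / 4 = 2.8550
β = Cov / Var = 1.8500 / 2.8550 = 0.6480

0.65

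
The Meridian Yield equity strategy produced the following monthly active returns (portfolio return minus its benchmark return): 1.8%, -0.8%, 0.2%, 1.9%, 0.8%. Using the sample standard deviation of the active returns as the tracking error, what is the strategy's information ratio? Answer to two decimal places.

0.69

r̄ = (1.8 − 0.8 + 0.2 + 1.9 + 0.8) / 5 = 3.90 / 5 = 0.7800%
Σ(r − r̄)² = (1.8 − 0.7800)² + (-0.8 − 0.7800)² + … = 5.1280
sample σ = √(5.1280 / 4) = √1.2820 = 1.1323%
IR = r̄ / tracking error = 0.7800 / 1.1323 = 0.6889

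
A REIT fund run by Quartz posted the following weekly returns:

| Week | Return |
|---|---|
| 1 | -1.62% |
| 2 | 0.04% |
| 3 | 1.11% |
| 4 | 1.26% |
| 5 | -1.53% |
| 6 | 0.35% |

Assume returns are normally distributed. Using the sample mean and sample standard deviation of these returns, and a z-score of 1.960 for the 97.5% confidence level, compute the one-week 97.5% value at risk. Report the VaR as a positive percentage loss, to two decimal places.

2.53

Mean return μ = -0.390 / 6 = -0.0650%
Σ(r − μ)² = 7.8838; sample σ = √(7.8838/5) = 1.2557%
VaR = −(μ − z·σ) = −(-0.0650 − 1.960 × 1.2557) = −(-2.5262) = 2.5262%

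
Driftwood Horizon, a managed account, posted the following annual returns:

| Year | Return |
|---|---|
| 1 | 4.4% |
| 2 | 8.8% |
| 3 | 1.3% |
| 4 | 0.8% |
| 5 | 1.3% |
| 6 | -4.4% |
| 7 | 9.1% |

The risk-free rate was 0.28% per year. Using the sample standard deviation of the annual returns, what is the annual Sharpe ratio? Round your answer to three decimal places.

Mean return r̄ = 21.30 / 7 = 3.0429%
Σ(r − r̄)² = (4.4 − 3.0429)² + (8.8 − 3.0429)² + (1.3 − 3.0429)² + … = 138.1771
sample σ = √(138.1771 / 6) = √23.0295 = 4.7989%
Sharpe = (r̄ − rf) / σ = (3.0429 − 0.28) / 4.7989 = 2.7629 / 4.7989 = 0.5757

0.576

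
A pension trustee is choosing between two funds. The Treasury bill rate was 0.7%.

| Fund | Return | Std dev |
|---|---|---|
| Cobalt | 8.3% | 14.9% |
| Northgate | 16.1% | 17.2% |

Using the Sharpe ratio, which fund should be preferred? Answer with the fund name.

Cobalt: Sharpe ratio = (8.3% − 0.7%) / 14.9% = 0.510
Northgate: Sharpe ratio = (16.1% − 0.7%) / 17.2% = 0.895
Highest: Northgate (0.895).

Northgate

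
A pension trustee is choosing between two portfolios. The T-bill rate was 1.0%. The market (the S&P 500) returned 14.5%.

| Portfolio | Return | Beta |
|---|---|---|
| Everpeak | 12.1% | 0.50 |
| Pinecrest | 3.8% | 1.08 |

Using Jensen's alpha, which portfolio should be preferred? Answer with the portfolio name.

Everpeak: α = 12.1% − [1.0% + 0.50 × (14.5% − 1.0%)] = 4.350
Pinecrest: α = 3.8% − [1.0% + 1.08 × (14.5% − 1.0%)] = -11.780
Highest: Everpeak (4.350).

Everpeak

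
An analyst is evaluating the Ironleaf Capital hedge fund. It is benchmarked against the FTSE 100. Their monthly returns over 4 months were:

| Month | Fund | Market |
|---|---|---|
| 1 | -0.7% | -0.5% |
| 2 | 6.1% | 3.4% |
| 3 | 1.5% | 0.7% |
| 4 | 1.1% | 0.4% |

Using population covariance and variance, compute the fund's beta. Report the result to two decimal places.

1.72

r̄p = 2.0000%,  r̄m = 1.0000%
Cov = Σ(rp − r̄p)(rm − r̄m) / 4 = 3.6450
Var(rm) = Σ(rm − r̄m)² / 4 = 2.1150
β = Cov / Var = 3.6450 / 2.1150 = 1.7234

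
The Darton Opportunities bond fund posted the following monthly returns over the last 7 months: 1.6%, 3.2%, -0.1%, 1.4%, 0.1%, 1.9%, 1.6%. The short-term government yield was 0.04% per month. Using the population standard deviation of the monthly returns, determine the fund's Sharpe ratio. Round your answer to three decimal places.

r̄ = (1.6 + 3.2 − 0.1 + 1.4 + 0.1 + 1.9 + 1.6) / 7 = 9.70 / 7 = 1.3857%
Population std dev = √[7.5086 / 7] = 1.0357%
Sharpe = (r̄ − rf) / σ = (1.3857 − 0.04) / 1.0357 = 1.3457 / 1.0357 = 1.2993

1.299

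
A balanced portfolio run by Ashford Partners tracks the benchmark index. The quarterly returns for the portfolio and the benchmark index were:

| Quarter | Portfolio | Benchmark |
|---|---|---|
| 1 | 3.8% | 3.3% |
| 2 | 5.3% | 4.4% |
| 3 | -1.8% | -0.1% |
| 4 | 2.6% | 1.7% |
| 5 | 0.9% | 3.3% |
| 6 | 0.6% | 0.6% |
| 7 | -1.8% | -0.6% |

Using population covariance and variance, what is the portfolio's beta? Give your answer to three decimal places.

1.250

r̄p = 1.3714%,  r̄m = 1.8000%
Cov = Σ(rp − r̄p)(rm − r̄m) / 7 = 3.9414
Var(rm) = Σ(rm − r̄m)² / 7 = 3.1543
β = Cov / Var = 3.9414 / 3.1543 = 1.2495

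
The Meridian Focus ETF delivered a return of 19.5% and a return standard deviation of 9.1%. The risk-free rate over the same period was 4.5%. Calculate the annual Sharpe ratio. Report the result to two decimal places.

1.65

Sharpe = (Rp − Rf) / σp = (19.5% − 4.5%) / 9.1% = 15.00% / 9.1% = 1.6484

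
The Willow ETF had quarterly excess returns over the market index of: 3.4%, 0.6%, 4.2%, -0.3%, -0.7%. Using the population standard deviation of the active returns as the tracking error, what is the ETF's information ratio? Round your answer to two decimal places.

0.72

μ = (3.4 + 0.6 + 4.2 − 0.3 − 0.7) / 5 = 1.4400%
Σ(r − μ)² = (3.4 − 1.4400)² + (0.6 − 1.4400)² + (4.2 − 1.4400)² + … = 19.7720
population σ = √(19.7720 / 5) = √3.9544 = 1.9886%
IR = μ / tracking error = 1.4400 / 1.9886 = 0.7241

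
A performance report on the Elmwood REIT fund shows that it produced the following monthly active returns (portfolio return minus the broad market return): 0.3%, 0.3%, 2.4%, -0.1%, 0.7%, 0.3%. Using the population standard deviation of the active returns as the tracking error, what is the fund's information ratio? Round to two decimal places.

Mean return μ = 3.90 / 6 = 0.6500%
Σ(r − μ)² = (0.3 − 0.6500)² + (0.3 − 0.6500)² + … = 3.9950
σ = √[3.9950 / 6] = 0.8160%
IR = μ / tracking error = 0.6500 / 0.8160 = 0.7966

0.80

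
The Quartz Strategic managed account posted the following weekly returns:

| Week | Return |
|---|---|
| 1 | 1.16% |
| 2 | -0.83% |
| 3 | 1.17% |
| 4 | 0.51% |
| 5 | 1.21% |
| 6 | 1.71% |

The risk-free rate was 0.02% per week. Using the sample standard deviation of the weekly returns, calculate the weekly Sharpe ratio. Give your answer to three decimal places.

μ = (1.16 − 0.83 + 1.17 + 0.51 + 1.21 + 1.71) / 6 = 0.8217%
Σ(r − μ)² = (1.16 − 0.8217)² + (-0.83 − 0.8217)² + (1.17 − 0.8217)² + … = 4.0009
sample σ = √(4.0009 / 5) = √0.8002 = 0.8945%
Sharpe = (μ − rf) / σ = (0.8217 − 0.02) / 0.8945 = 0.8017 / 0.8945 = 0.8963

0.896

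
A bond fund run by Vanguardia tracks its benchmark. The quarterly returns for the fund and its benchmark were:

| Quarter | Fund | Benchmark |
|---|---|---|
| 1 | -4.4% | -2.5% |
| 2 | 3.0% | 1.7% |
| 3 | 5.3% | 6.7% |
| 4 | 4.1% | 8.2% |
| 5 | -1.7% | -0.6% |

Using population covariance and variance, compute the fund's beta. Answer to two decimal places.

0.81

r̄p = 1.2600%,  r̄m = 2.7000%
Cov = Σ(rp − r̄p)(rm − r̄m) / 5 = 13.8480
Var(rm) = Σ(rm − r̄m)² / 5 = 17.0360
β = Cov / Var = 13.8480 / 17.0360 = 0.8129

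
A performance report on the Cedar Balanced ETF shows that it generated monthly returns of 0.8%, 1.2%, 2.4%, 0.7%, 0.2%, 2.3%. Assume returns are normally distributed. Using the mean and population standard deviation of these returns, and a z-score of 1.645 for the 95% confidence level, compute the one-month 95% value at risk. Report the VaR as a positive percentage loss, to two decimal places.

r̄ = (0.8 + 1.2 + 2.4 + 0.7 + 0.2 + 2.3) / 6 = 7.60 / 6 = 1.2667%
Σ(r − r̄)² = (0.8 − 1.2667)² + (1.2 − 1.2667)² + … = 4.0333
σ = √[4.0333 / 6] = 0.8199%
VaR = −(r̄ − z·σ) = −(1.2667 − 1.645 × 0.8199) = −(-0.0820) = 0.0820%

0.08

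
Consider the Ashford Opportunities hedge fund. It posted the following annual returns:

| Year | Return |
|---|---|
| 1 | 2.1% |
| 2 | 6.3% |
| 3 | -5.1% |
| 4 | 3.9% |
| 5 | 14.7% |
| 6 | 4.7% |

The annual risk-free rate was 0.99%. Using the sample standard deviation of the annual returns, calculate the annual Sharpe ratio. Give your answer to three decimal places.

Mean return μ = 26.60 / 6 = 4.4333%
Σ(r − μ)² = 205.5733; sample σ = √(205.5733/5) = 6.4121%
Sharpe = (μ − rf) / σ = (4.4333 − 0.99) / 6.4121 = 3.4433 / 6.4121 = 0.5370

0.537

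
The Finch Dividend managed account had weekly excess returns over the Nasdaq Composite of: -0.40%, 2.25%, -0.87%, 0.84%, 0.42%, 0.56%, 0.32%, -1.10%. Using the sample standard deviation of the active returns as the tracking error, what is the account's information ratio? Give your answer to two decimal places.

Mean return μ = 2.020 / 8 = 0.2525%
Σ(r − μ)² = 7.9774; sample σ = √(7.9774/7) = 1.0675%
IR = μ / tracking error = 0.2525 / 1.0675 = 0.2365

0.24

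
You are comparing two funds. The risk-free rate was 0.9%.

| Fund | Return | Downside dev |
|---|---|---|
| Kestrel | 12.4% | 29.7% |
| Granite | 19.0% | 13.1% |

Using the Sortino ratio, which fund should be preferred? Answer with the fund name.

Granite

Kestrel: Sortino ratio = (12.4% − 0.9%) / 29.7% = 0.387
Granite: Sortino ratio = (19.0% − 0.9%) / 13.1% = 1.382
Highest: Granite (1.382).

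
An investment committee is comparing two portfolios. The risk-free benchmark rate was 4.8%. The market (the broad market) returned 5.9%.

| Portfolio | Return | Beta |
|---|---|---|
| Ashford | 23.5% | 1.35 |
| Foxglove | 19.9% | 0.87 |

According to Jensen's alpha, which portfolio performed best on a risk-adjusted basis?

Ashford: α = 23.5% − [4.8% + 1.35 × (5.9% − 4.8%)] = 17.215
Foxglove: α = 19.9% − [4.8% + 0.87 × (5.9% − 4.8%)] = 14.143
Highest: Ashford (17.215).

Ashford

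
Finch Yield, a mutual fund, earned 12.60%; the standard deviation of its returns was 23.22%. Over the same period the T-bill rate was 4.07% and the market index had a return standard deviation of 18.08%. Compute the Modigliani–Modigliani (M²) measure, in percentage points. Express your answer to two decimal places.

Sharpe = (Rp − Rf) / σp = (12.60% − 4.07%) / 23.22% = 0.3674
M² = Rf + Sharpe × σm = 4.07% + 0.3674 × 18.08% = 10.7126%

10.71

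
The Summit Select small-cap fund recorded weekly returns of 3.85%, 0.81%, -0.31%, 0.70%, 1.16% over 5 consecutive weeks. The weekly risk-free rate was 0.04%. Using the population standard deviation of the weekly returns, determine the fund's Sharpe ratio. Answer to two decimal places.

0.86

r̄ = (3.85 + 0.81 − 0.31 + 0.7 + 1.16) / 5 = 6.210 / 5 = 1.2420%
Population σ = √[Σ(r − r̄)² / 5] = √[9.6975 / 5] = √1.9395 = 1.3927%
Sharpe = (r̄ − rf) / σ = (1.2420 − 0.04) / 1.3927 = 1.2020 / 1.3927 = 0.8631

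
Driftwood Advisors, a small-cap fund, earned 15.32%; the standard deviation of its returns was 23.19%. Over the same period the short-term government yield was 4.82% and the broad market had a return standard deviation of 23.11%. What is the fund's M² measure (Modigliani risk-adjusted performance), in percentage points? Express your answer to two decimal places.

15.28

Sharpe = (Rp − Rf) / σp = (15.32% − 4.82%) / 23.19% = 0.4528
M² = Rf + Sharpe × σm = 4.82% + 0.4528 × 23.11% = 15.2842%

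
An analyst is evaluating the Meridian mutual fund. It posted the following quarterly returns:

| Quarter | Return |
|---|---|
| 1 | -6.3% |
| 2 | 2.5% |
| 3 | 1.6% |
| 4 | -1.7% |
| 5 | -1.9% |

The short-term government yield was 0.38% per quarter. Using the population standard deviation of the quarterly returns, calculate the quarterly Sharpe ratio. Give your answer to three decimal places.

-0.496

r̄ = (-6.3 + 2.5 + 1.6 − 1.7 − 1.9) / 5 = -5.80 / 5 = -1.1600%
Σ(r − r̄)² = (-6.3 − (-1.1600))² + (2.5 − (-1.1600))² + … = 48.2720
population σ = √(48.2720 / 5) = √9.6544 = 3.1072%
Sharpe = (r̄ − rf) / σ = (-1.1600 − 0.38) / 3.1072 = -1.5400 / 3.1072 = -0.4956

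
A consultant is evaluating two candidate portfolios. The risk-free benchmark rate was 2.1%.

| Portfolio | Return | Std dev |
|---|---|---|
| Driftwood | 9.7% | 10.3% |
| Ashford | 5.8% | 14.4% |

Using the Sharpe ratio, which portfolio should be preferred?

Driftwood: Sharpe ratio = (9.7% − 2.1%) / 10.3% = 0.738
Ashford: Sharpe ratio = (5.8% − 2.1%) / 14.4% = 0.257
Highest: Driftwood (0.738).

Driftwood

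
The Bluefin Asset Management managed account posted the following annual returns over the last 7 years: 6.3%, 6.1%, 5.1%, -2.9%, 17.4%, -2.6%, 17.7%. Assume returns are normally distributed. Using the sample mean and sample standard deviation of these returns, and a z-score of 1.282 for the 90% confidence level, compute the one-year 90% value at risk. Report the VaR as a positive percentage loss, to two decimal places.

r̄ = (6.3 + 6.1 + 5.1 − 2.9 + 17.4 − 2.6 + 17.7) / 7 = 47.10 / 7 = 6.7286%
Σ(r − r̄)² = (6.3 − 6.7286)² + (6.1 − 6.7286)² + … = 417.2143
σ = √[417.2143 / 6] = 8.3388%
VaR = −(r̄ − z·σ) = −(6.7286 − 1.282 × 8.3388) = −(-3.9617) = 3.9617%

3.96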